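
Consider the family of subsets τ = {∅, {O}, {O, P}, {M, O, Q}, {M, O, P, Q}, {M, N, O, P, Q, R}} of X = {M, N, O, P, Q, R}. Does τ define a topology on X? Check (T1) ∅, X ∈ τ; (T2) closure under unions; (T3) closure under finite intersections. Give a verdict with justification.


τ IS a topology on X.

Axiom (T1): ∅ ∈ τ? Yes; X ∈ τ? Yes.
Axiom (T2/T3): check pairwise unions and intersections of members of τ.
All pairwise intersections and unions checked — each lies in τ. Therefore τ satisfies (T1), (T2), (T3): it IS a topology on X.


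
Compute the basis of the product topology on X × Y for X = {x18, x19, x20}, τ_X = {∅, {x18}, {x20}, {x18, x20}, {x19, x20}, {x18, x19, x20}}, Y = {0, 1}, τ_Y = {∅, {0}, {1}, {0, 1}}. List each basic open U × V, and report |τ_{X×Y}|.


Basis B = {∅ × ∅, {x18} × {0}, {x18} × {1}, {x20} × {0}, {x20} × {1}, {x18} × {0, 1}, {x18, x20} × {0}, {x18, x20} × {1}, {x19, x20} × {0}, {x19, x20} × {1}, {x20} × {0, 1}, {x18, x19, x20} × {0}, {x18, x19, x20} × {1}, {x18, x20} × {0, 1}, {x19, x20} × {0, 1}, {x18, x19, x20} × {0, 1}}; |τ_{X×Y}| = 36.

Enumerate products U × V with U ∈ τ_X, V ∈ τ_Y (deduplicated):
  ∅ × ∅ = {} (∅)
  {x18} × {0} = {(x18,0)}
  {x18} × {1} = {(x18,1)}
  {x20} × {0} = {(x20,0)}
  {x20} × {1} = {(x20,1)}
  {x18} × {0, 1} = {(x18,0), (x18,1)}
  {x18, x20} × {0} = {(x18,0), (x20,0)}
  {x18, x20} × {1} = {(x18,1), (x20,1)}
  {x19, x20} × {0} = {(x19,0), (x20,0)}
  {x19, x20} × {1} = {(x19,1), (x20,1)}
  {x20} × {0, 1} = {(x20,0), (x20,1)}
  {x18, x19, x20} × {0} = {(x18,0), (x19,0), (x20,0)}
  {x18, x19, x20} × {1} = {(x18,1), (x19,1), (x20,1)}
  {x18, x20} × {0, 1} = {(x18,0), (x18,1), (x20,0), (x20,1)}
  {x19, x20} × {0, 1} = {(x19,0), (x19,1), (x20,0), (x20,1)}
  {x18, x19, x20} × {0, 1} = {(x18,0), (x18,1), (x19,0), (x19,1), (x20,0), (x20,1)}
These 16 distinct sets form the basis B.
Close under arbitrary unions to get τ_{X×Y}; counting gives |τ_{X×Y}| = 36.


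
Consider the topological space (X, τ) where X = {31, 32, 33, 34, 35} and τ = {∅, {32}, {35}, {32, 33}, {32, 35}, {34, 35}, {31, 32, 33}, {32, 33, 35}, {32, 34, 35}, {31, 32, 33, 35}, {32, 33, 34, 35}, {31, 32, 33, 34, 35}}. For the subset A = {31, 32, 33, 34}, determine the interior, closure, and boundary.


int(A) = {31, 32, 33}, cl(A) = {31, 32, 33, 34}, ∂A = {34}.

Closed sets in (X, τ) are complements of opens:
  closed(X, τ) = {∅, {31}, {34}, {31, 33}, {31, 34}, {34, 35}, {31, 32, 33}, {31, 33, 34}, {31, 34, 35}, {31, 32, 33, 34}, {31, 33, 34, 35}, {31, 32, 33, 34, 35}}.
int(A) = ⋃ {U ∈ τ : U ⊆ A}. Opens contained in A: ∅, {32}, {32, 33}, {31, 32, 33}.
Taking the union of these: int(A) = {31, 32, 33}.
cl(A) = ⋂ {C closed : A ⊆ C}. Closed sets containing A: {31, 32, 33, 34}, {31, 32, 33, 34, 35}.
Intersecting these: cl(A) = {31, 32, 33, 34}.
∂A = cl(A) ∖ int(A) = {31, 32, 33, 34} ∖ {31, 32, 33} = {34}.


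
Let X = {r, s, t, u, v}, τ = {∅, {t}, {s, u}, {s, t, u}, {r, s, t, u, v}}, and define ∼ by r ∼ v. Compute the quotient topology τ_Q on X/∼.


X/∼ = {[r=v], [s], [t], [u]}; |τ_Q| = 5.

Equivalence classes: [r=v], [s], [t], [u].
Quotient map π: X → X/∼ sends r ↦ [r=v], s ↦ [s], t ↦ [t], u ↦ [u], v ↦ [r=v].
For each subset V ⊆ X/∼, compute π^{-1}(V) ⊆ X and check whether π^{-1}(V) ∈ τ. V is open in τ_Q iff π^{-1}(V) ∈ τ.
  V = {}: π^{-1}(V) = ∅ ∈ τ ✓.
  V = {[r=v]}: π^{-1}(V) = {r, v} ∉ τ ✗.
  V = {[s]}: π^{-1}(V) = {s} ∉ τ ✗.
  V = {[r=v], [s]}: π^{-1}(V) = {r, s, v} ∉ τ ✗.
  V = {[t]}: π^{-1}(V) = {t} ∈ τ ✓.
  V = {[r=v], [t]}: π^{-1}(V) = {r, t, v} ∉ τ ✗.
  V = {[s], [t]}: π^{-1}(V) = {s, t} ∉ τ ✗.
  V = {[r=v], [s], [t]}: π^{-1}(V) = {r, s, t, v} ∉ τ ✗.
  V = {[u]}: π^{-1}(V) = {u} ∉ τ ✗.
  V = {[r=v], [u]}: π^{-1}(V) = {r, u, v} ∉ τ ✗.
  V = {[s], [u]}: π^{-1}(V) = {s, u} ∈ τ ✓.
  V = {[r=v], [s], [u]}: π^{-1}(V) = {r, s, u, v} ∉ τ ✗.
  V = {[t], [u]}: π^{-1}(V) = {t, u} ∉ τ ✗.
  V = {[r=v], [t], [u]}: π^{-1}(V) = {r, t, u, v} ∉ τ ✗.
  V = {[s], [t], [u]}: π^{-1}(V) = {s, t, u} ∈ τ ✓.
  V = {[r=v], [s], [t], [u]}: π^{-1}(V) = {r, s, t, u, v} ∈ τ ✓.
Open sets in the quotient: τ_Q = {{}, {[t]}, {[s], [u]}, {[s], [t], [u]}, {[r=v], [s], [t], [u]}} (5 elements).


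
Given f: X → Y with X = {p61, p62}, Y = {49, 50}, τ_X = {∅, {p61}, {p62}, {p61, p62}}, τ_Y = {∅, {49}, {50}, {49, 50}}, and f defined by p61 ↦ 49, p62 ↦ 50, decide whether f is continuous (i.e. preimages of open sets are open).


f IS continuous.

Compute f^{-1}(U) for each U ∈ τ_Y:
  U = ∅: f^{-1}(U) = ∅ ∈ τ_X ✓.
  U = {49}: f^{-1}(U) = {p61} ∈ τ_X ✓.
  U = {50}: f^{-1}(U) = {p62} ∈ τ_X ✓.
  U = {49, 50}: f^{-1}(U) = {p61, p62} ∈ τ_X ✓.
Every preimage lies in τ_X, so f IS continuous.


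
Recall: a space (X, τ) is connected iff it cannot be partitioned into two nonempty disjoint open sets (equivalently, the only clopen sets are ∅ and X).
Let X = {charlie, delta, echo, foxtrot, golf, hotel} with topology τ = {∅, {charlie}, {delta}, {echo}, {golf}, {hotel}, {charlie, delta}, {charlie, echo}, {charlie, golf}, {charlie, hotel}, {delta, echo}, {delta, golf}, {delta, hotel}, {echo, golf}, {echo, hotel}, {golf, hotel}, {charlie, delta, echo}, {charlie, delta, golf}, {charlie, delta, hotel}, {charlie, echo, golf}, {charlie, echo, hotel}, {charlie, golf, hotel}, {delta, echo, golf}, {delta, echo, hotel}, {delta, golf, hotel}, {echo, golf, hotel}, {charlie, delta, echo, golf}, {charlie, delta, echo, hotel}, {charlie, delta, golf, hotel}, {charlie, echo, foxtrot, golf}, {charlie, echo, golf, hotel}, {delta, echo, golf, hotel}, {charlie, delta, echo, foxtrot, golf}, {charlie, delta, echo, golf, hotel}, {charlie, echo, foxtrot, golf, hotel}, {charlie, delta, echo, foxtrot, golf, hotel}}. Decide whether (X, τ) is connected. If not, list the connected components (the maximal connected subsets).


(X, τ) is disconnected; components = [{delta}, {hotel}, {charlie, echo, foxtrot, golf}].

Find clopen sets (U ∈ τ with X ∖ U ∈ τ):
  U = ∅, X ∖ U = {charlie, delta, echo, foxtrot, golf, hotel} — both open, so U is clopen.
  U = {delta}, X ∖ U = {charlie, echo, foxtrot, golf, hotel} — both open, so U is clopen.
  U = {hotel}, X ∖ U = {charlie, delta, echo, foxtrot, golf} — both open, so U is clopen.
  U = {delta, hotel}, X ∖ U = {charlie, echo, foxtrot, golf} — both open, so U is clopen.
  U = {charlie, echo, foxtrot, golf}, X ∖ U = {delta, hotel} — both open, so U is clopen.
  U = {charlie, delta, echo, foxtrot, golf}, X ∖ U = {hotel} — both open, so U is clopen.
  U = {charlie, echo, foxtrot, golf, hotel}, X ∖ U = {delta} — both open, so U is clopen.
  U = {charlie, delta, echo, foxtrot, golf, hotel}, X ∖ U = ∅ — both open, so U is clopen.
Nontrivial clopen(s) exist: e.g. {hotel}. So (X, τ) is disconnected.
Compute connected components by grouping points that agree on all clopens:
  component: {delta}
  component: {hotel}
  component: {charlie, echo, foxtrot, golf}


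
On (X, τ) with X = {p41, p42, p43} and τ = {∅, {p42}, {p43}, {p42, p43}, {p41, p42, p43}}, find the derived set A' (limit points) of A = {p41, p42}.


A' = {p41}

For each x ∈ X, list the open sets U ∈ τ with x ∈ U, then check whether U ∩ (A ∖ {x}) ≠ ∅ for every such U.
  x = p41: opens ∋ x are {p41, p42, p43}; each meets A ∖ {p41}, so x IS a limit point.
  x = p42: open {p42} ∋ x has {p42} ∩ (A ∖ {p42}) = ∅, so x is NOT a limit point.
  x = p43: open {p43} ∋ x has {p43} ∩ (A ∖ {p43}) = ∅, so x is NOT a limit point.
Collecting: A' = {p41}.


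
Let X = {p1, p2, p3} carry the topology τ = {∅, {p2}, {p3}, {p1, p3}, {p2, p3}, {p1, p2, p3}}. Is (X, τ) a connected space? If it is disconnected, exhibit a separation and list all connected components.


(X, τ) is disconnected; components = [{p2}, {p1, p3}].

Find clopen sets (U ∈ τ with X ∖ U ∈ τ):
  U = ∅, X ∖ U = {p1, p2, p3} — both open, so U is clopen.
  U = {p2}, X ∖ U = {p1, p3} — both open, so U is clopen.
  U = {p1, p3}, X ∖ U = {p2} — both open, so U is clopen.
  U = {p1, p2, p3}, X ∖ U = ∅ — both open, so U is clopen.
Nontrivial clopen(s) exist: e.g. {p2}. So (X, τ) is disconnected.
Compute connected components by grouping points that agree on all clopens:
  component: {p2}
  component: {p1, p3}


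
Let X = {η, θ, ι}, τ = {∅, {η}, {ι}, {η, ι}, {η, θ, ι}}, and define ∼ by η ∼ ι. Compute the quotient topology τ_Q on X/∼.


X/∼ = {[η=ι], [θ]}; |τ_Q| = 3.

Equivalence classes: [η=ι], [θ].
Quotient map π: X → X/∼ sends η ↦ [η=ι], θ ↦ [θ], ι ↦ [η=ι].
For each subset V ⊆ X/∼, compute π^{-1}(V) ⊆ X and check whether π^{-1}(V) ∈ τ. V is open in τ_Q iff π^{-1}(V) ∈ τ.
  V = {}: π^{-1}(V) = ∅ ∈ τ ✓.
  V = {[η=ι]}: π^{-1}(V) = {η, ι} ∈ τ ✓.
  V = {[θ]}: π^{-1}(V) = {θ} ∉ τ ✗.
  V = {[η=ι], [θ]}: π^{-1}(V) = {η, θ, ι} ∈ τ ✓.
Open sets in the quotient: τ_Q = {{}, {[η=ι]}, {[η=ι], [θ]}} (3 elements).


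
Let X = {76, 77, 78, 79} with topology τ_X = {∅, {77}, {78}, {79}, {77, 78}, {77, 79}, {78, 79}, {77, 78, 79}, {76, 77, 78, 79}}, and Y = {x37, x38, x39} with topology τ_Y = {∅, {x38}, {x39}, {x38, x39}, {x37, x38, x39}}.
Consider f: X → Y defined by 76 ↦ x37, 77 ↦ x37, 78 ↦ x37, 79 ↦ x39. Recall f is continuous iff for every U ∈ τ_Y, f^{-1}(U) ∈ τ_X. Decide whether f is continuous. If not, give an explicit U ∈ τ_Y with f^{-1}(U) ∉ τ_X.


f IS continuous.

Compute f^{-1}(U) for each U ∈ τ_Y:
  U = ∅: f^{-1}(U) = ∅ ∈ τ_X ✓.
  U = {x38}: f^{-1}(U) = ∅ ∈ τ_X ✓.
  U = {x39}: f^{-1}(U) = {79} ∈ τ_X ✓.
  U = {x38, x39}: f^{-1}(U) = {79} ∈ τ_X ✓.
  U = {x37, x38, x39}: f^{-1}(U) = {76, 77, 78, 79} ∈ τ_X ✓.
Every preimage lies in τ_X, so f IS continuous.


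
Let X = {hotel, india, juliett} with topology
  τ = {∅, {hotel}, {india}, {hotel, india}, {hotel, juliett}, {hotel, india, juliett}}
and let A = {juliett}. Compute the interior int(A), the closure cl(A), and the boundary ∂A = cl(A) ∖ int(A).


int(A) = ∅, cl(A) = {juliett}, ∂A = {juliett}.

Closed sets in (X, τ) are complements of opens:
  closed(X, τ) = {∅, {india}, {juliett}, {hotel, juliett}, {india, juliett}, {hotel, india, juliett}}.
int(A) = ⋃ {U ∈ τ : U ⊆ A}. Opens contained in A: ∅.
Taking the union of these: int(A) = ∅.
cl(A) = ⋂ {C closed : A ⊆ C}. Closed sets containing A: {juliett}, {hotel, juliett}, {india, juliett}, {hotel, india, juliett}.
Intersecting these: cl(A) = {juliett}.
∂A = cl(A) ∖ int(A) = {juliett} ∖ ∅ = {juliett}.


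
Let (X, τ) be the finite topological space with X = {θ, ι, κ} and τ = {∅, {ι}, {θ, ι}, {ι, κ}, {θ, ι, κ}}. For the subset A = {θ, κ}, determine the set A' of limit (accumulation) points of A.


A' = ∅

For each x ∈ X, list the open sets U ∈ τ with x ∈ U, then check whether U ∩ (A ∖ {x}) ≠ ∅ for every such U.
  x = θ: open {θ, ι} ∋ x has {θ, ι} ∩ (A ∖ {θ}) = ∅, so x is NOT a limit point.
  x = ι: open {ι} ∋ x has {ι} ∩ (A ∖ {ι}) = ∅, so x is NOT a limit point.
  x = κ: open {ι, κ} ∋ x has {ι, κ} ∩ (A ∖ {κ}) = ∅, so x is NOT a limit point.
Collecting: A' = ∅.


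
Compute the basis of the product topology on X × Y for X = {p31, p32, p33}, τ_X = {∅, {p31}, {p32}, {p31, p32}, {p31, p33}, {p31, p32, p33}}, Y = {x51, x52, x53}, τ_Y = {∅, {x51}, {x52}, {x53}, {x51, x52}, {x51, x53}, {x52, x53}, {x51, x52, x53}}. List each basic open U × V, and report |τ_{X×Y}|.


Basis B = {∅ × ∅, {p31} × {x51}, {p31} × {x52}, {p31} × {x53}, {p32} × {x51}, {p32} × {x52}, {p32} × {x53}, {p31} × {x51, x52}, {p31} × {x51, x53}, {p31, p32} × {x51}, {p31, p33} × {x51}, {p31} × {x52, x53}, {p31, p32} × {x52}, {p31, p33} × {x52}, {p31, p32} × {x53}, {p31, p33} × {x53}, {p32} × {x51, x52}, {p32} × {x51, x53}, {p32} × {x52, x53}, {p31} × {x51, x52, x53}, {p31, p32, p33} × {x51}, {p31, p32, p33} × {x52}, {p31, p32, p33} × {x53}, {p32} × {x51, x52, x53}, {p31, p32} × {x51, x52}, {p31, p33} × {x51, x52}, {p31, p32} × {x51, x53}, {p31, p33} × {x51, x53}, {p31, p32} × {x52, x53}, {p31, p33} × {x52, x53}, {p31, p32} × {x51, x52, x53}, {p31, p33} × {x51, x52, x53}, {p31, p32, p33} × {x51, x52}, {p31, p32, p33} × {x51, x53}, {p31, p32, p33} × {x52, x53}, {p31, p32, p33} × {x51, x52, x53}}; |τ_{X×Y}| = 216.

Enumerate products U × V with U ∈ τ_X, V ∈ τ_Y (deduplicated):
  ∅ × ∅ = {} (∅)
  {p31} × {x51} = {(p31,x51)}
  {p31} × {x52} = {(p31,x52)}
  {p31} × {x53} = {(p31,x53)}
  {p32} × {x51} = {(p32,x51)}
  {p32} × {x52} = {(p32,x52)}
  {p32} × {x53} = {(p32,x53)}
  {p31} × {x51, x52} = {(p31,x51), (p31,x52)}
  {p31} × {x51, x53} = {(p31,x51), (p31,x53)}
  {p31, p32} × {x51} = {(p31,x51), (p32,x51)}
  {p31, p33} × {x51} = {(p31,x51), (p33,x51)}
  {p31} × {x52, x53} = {(p31,x52), (p31,x53)}
  {p31, p32} × {x52} = {(p31,x52), (p32,x52)}
  {p31, p33} × {x52} = {(p31,x52), (p33,x52)}
  {p31, p32} × {x53} = {(p31,x53), (p32,x53)}
  {p31, p33} × {x53} = {(p31,x53), (p33,x53)}
  {p32} × {x51, x52} = {(p32,x51), (p32,x52)}
  {p32} × {x51, x53} = {(p32,x51), (p32,x53)}
  {p32} × {x52, x53} = {(p32,x52), (p32,x53)}
  {p31} × {x51, x52, x53} = {(p31,x51), (p31,x52), (p31,x53)}
  {p31, p32, p33} × {x51} = {(p31,x51), (p32,x51), (p33,x51)}
  {p31, p32, p33} × {x52} = {(p31,x52), (p32,x52), (p33,x52)}
  {p31, p32, p33} × {x53} = {(p31,x53), (p32,x53), (p33,x53)}
  {p32} × {x51, x52, x53} = {(p32,x51), (p32,x52), (p32,x53)}
  {p31, p32} × {x51, x52} = {(p31,x51), (p31,x52), (p32,x51), (p32,x52)}
  {p31, p33} × {x51, x52} = {(p31,x51), (p31,x52), (p33,x51), (p33,x52)}
  {p31, p32} × {x51, x53} = {(p31,x51), (p31,x53), (p32,x51), (p32,x53)}
  {p31, p33} × {x51, x53} = {(p31,x51), (p31,x53), (p33,x51), (p33,x53)}
  {p31, p32} × {x52, x53} = {(p31,x52), (p31,x53), (p32,x52), (p32,x53)}
  {p31, p33} × {x52, x53} = {(p31,x52), (p31,x53), (p33,x52), (p33,x53)}
  {p31, p32} × {x51, x52, x53} = {(p31,x51), (p31,x52), (p31,x53), (p32,x51), (p32,x52), (p32,x53)}
  {p31, p33} × {x51, x52, x53} = {(p31,x51), (p31,x52), (p31,x53), (p33,x51), (p33,x52), (p33,x53)}
  {p31, p32, p33} × {x51, x52} = {(p31,x51), (p31,x52), (p32,x51), (p32,x52), (p33,x51), (p33,x52)}
  {p31, p32, p33} × {x51, x53} = {(p31,x51), (p31,x53), (p32,x51), (p32,x53), (p33,x51), (p33,x53)}
  {p31, p32, p33} × {x52, x53} = {(p31,x52), (p31,x53), (p32,x52), (p32,x53), (p33,x52), (p33,x53)}
  {p31, p32, p33} × {x51, x52, x53} = {(p31,x51), (p31,x52), (p31,x53), (p32,x51), (p32,x52), (p32,x53), (p33,x51), (p33,x52), (p33,x53)}
These 36 distinct sets form the basis B.
Close under arbitrary unions to get τ_{X×Y}; counting gives |τ_{X×Y}| = 216.


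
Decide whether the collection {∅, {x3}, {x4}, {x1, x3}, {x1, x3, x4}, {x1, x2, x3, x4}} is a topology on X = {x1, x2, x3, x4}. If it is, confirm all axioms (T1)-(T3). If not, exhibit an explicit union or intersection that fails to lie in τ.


τ is NOT a topology on X.

Axiom (T1): ∅ ∈ τ? Yes; X ∈ τ? Yes.
Axiom (T2/T3): check pairwise unions and intersections of members of τ.
Counterexample for (T2): {x3} ∪ {x4} = {x3, x4} ∉ τ. Therefore τ is NOT a topology.


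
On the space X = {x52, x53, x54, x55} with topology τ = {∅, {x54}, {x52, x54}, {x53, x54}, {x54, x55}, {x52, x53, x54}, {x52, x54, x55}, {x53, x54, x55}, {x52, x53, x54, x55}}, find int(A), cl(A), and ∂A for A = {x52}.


int(A) = ∅, cl(A) = {x52}, ∂A = {x52}.

Closed sets in (X, τ) are complements of opens:
  closed(X, τ) = {∅, {x52}, {x53}, {x55}, {x52, x53}, {x52, x55}, {x53, x55}, {x52, x53, x55}, {x52, x53, x54, x55}}.
int(A) = ⋃ {U ∈ τ : U ⊆ A}. Opens contained in A: ∅.
Taking the union of these: int(A) = ∅.
cl(A) = ⋂ {C closed : A ⊆ C}. Closed sets containing A: {x52}, {x52, x53}, {x52, x55}, {x52, x53, x55}, {x52, x53, x54, x55}.
Intersecting these: cl(A) = {x52}.
∂A = cl(A) ∖ int(A) = {x52} ∖ ∅ = {x52}.


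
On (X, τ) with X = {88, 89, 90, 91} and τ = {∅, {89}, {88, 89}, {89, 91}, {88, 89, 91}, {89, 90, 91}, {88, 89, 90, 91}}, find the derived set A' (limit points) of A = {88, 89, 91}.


A' = {88, 90, 91}

For each x ∈ X, list the open sets U ∈ τ with x ∈ U, then check whether U ∩ (A ∖ {x}) ≠ ∅ for every such U.
  x = 88: opens ∋ x are {88, 89}, {88, 89, 91}, {88, 89, 90, 91}; each meets A ∖ {88}, so x IS a limit point.
  x = 89: open {89} ∋ x has {89} ∩ (A ∖ {89}) = ∅, so x is NOT a limit point.
  x = 90: opens ∋ x are {89, 90, 91}, {88, 89, 90, 91}; each meets A ∖ {90}, so x IS a limit point.
  x = 91: opens ∋ x are {89, 91}, {88, 89, 91}, {89, 90, 91}, {88, 89, 90, 91}; each meets A ∖ {91}, so x IS a limit point.
Collecting: A' = {88, 90, 91}.


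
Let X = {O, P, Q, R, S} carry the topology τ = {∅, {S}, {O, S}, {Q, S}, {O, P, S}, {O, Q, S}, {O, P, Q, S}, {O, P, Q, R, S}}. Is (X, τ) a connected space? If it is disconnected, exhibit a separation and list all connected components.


(X, τ) is connected.

Find clopen sets (U ∈ τ with X ∖ U ∈ τ):
  U = ∅, X ∖ U = {O, P, Q, R, S} — both open, so U is clopen.
  U = {O, P, Q, R, S}, X ∖ U = ∅ — both open, so U is clopen.
Only trivial clopens (∅ and X) exist, so (X, τ) is connected.
Compute connected components by grouping points that agree on all clopens:
  component: {O, P, Q, R, S}


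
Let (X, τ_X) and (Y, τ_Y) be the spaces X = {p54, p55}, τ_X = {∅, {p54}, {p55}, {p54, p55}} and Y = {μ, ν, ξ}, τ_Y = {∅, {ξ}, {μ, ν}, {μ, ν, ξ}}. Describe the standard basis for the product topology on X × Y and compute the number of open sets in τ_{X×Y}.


Basis B = {∅ × ∅, {p54} × {ξ}, {p55} × {ξ}, {p54} × {μ, ν}, {p54, p55} × {ξ}, {p55} × {μ, ν}, {p54} × {μ, ν, ξ}, {p55} × {μ, ν, ξ}, {p54, p55} × {μ, ν}, {p54, p55} × {μ, ν, ξ}}; |τ_{X×Y}| = 16.

Enumerate products U × V with U ∈ τ_X, V ∈ τ_Y (deduplicated):
  ∅ × ∅ = {} (∅)
  {p54} × {ξ} = {(p54,ξ)}
  {p55} × {ξ} = {(p55,ξ)}
  {p54} × {μ, ν} = {(p54,μ), (p54,ν)}
  {p54, p55} × {ξ} = {(p54,ξ), (p55,ξ)}
  {p55} × {μ, ν} = {(p55,μ), (p55,ν)}
  {p54} × {μ, ν, ξ} = {(p54,μ), (p54,ν), (p54,ξ)}
  {p55} × {μ, ν, ξ} = {(p55,μ), (p55,ν), (p55,ξ)}
  {p54, p55} × {μ, ν} = {(p54,μ), (p54,ν), (p55,μ), (p55,ν)}
  {p54, p55} × {μ, ν, ξ} = {(p54,μ), (p54,ν), (p54,ξ), (p55,μ), (p55,ν), (p55,ξ)}
These 10 distinct sets form the basis B.
Close under arbitrary unions to get τ_{X×Y}; counting gives |τ_{X×Y}| = 16.


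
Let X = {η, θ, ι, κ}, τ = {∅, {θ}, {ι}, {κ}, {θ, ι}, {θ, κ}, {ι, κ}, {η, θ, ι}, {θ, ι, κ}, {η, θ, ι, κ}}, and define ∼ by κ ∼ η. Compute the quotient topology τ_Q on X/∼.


X/∼ = {[η=κ], [θ], [ι]}; |τ_Q| = 5.

Equivalence classes: [η=κ], [θ], [ι].
Quotient map π: X → X/∼ sends η ↦ [η=κ], θ ↦ [θ], ι ↦ [ι], κ ↦ [η=κ].
For each subset V ⊆ X/∼, compute π^{-1}(V) ⊆ X and check whether π^{-1}(V) ∈ τ. V is open in τ_Q iff π^{-1}(V) ∈ τ.
  V = {}: π^{-1}(V) = ∅ ∈ τ ✓.
  V = {[η=κ]}: π^{-1}(V) = {η, κ} ∉ τ ✗.
  V = {[θ]}: π^{-1}(V) = {θ} ∈ τ ✓.
  V = {[η=κ], [θ]}: π^{-1}(V) = {η, θ, κ} ∉ τ ✗.
  V = {[ι]}: π^{-1}(V) = {ι} ∈ τ ✓.
  V = {[η=κ], [ι]}: π^{-1}(V) = {η, ι, κ} ∉ τ ✗.
  V = {[θ], [ι]}: π^{-1}(V) = {θ, ι} ∈ τ ✓.
  V = {[η=κ], [θ], [ι]}: π^{-1}(V) = {η, θ, ι, κ} ∈ τ ✓.
Open sets in the quotient: τ_Q = {{}, {[θ]}, {[ι]}, {[θ], [ι]}, {[η=κ], [θ], [ι]}} (5 elements).


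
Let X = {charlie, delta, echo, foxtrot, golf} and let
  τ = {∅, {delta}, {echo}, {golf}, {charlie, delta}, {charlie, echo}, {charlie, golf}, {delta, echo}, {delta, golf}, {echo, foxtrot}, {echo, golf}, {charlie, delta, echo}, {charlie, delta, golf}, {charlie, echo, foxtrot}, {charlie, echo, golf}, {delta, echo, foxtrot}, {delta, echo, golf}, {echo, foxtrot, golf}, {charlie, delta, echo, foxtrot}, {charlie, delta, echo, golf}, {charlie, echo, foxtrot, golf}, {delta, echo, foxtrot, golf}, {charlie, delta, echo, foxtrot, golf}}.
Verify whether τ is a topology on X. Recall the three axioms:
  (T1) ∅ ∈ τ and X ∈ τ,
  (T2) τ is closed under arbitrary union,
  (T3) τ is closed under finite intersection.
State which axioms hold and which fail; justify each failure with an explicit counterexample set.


τ is NOT a topology on X.

Axiom (T1): ∅ ∈ τ? Yes; X ∈ τ? Yes.
Axiom (T2/T3): check pairwise unions and intersections of members of τ.
Counterexample for (T3): {charlie, delta} ∩ {charlie, echo} = {charlie} ∉ τ. Therefore τ is NOT a topology.


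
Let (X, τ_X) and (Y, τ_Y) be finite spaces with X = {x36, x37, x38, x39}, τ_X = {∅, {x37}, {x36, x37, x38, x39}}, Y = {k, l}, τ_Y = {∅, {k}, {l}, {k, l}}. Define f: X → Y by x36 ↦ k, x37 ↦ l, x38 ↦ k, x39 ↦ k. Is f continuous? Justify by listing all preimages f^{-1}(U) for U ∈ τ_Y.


f is NOT continuous.

Compute f^{-1}(U) for each U ∈ τ_Y:
  U = ∅: f^{-1}(U) = ∅ ∈ τ_X ✓.
  U = {k}: f^{-1}(U) = {x36, x38, x39} ∉ τ_X ✗.
  U = {l}: f^{-1}(U) = {x37} ∈ τ_X ✓.
  U = {k, l}: f^{-1}(U) = {x36, x37, x38, x39} ∈ τ_X ✓.
Found U = {k} with f^{-1}(U) = {x36, x38, x39} not in τ_X. Therefore f is NOT continuous.


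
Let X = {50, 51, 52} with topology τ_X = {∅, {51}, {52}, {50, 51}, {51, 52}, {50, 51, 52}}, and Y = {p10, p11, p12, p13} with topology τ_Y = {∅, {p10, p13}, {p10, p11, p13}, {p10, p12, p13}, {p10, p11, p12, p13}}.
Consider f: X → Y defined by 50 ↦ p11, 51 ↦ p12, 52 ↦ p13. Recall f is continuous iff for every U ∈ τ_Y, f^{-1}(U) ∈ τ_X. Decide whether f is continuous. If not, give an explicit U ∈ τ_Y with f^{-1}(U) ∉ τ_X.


f is NOT continuous.

Compute f^{-1}(U) for each U ∈ τ_Y:
  U = ∅: f^{-1}(U) = ∅ ∈ τ_X ✓.
  U = {p10, p13}: f^{-1}(U) = {52} ∈ τ_X ✓.
  U = {p10, p11, p13}: f^{-1}(U) = {50, 52} ∉ τ_X ✗.
  U = {p10, p12, p13}: f^{-1}(U) = {51, 52} ∈ τ_X ✓.
  U = {p10, p11, p12, p13}: f^{-1}(U) = {50, 51, 52} ∈ τ_X ✓.
Found U = {p10, p11, p13} with f^{-1}(U) = {50, 52} not in τ_X. Therefore f is NOT continuous.


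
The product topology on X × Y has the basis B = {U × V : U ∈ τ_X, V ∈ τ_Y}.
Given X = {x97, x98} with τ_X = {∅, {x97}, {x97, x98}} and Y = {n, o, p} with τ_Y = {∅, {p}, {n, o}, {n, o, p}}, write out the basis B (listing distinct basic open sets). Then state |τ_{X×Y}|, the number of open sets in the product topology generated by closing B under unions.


Basis B = {∅ × ∅, {x97} × {p}, {x97} × {n, o}, {x97, x98} × {p}, {x97} × {n, o, p}, {x97, x98} × {n, o}, {x97, x98} × {n, o, p}}; |τ_{X×Y}| = 9.

Enumerate products U × V with U ∈ τ_X, V ∈ τ_Y (deduplicated):
  ∅ × ∅ = {} (∅)
  {x97} × {p} = {(x97,p)}
  {x97} × {n, o} = {(x97,n), (x97,o)}
  {x97, x98} × {p} = {(x97,p), (x98,p)}
  {x97} × {n, o, p} = {(x97,n), (x97,o), (x97,p)}
  {x97, x98} × {n, o} = {(x97,n), (x97,o), (x98,n), (x98,o)}
  {x97, x98} × {n, o, p} = {(x97,n), (x97,o), (x97,p), (x98,n), (x98,o), (x98,p)}
These 7 distinct sets form the basis B.
Close under arbitrary unions to get τ_{X×Y}; counting gives |τ_{X×Y}| = 9.


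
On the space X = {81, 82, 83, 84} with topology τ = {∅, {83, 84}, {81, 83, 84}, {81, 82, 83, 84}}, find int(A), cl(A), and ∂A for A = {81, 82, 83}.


int(A) = ∅, cl(A) = {81, 82, 83, 84}, ∂A = {81, 82, 83, 84}.

Closed sets in (X, τ) are complements of opens:
  closed(X, τ) = {∅, {82}, {81, 82}, {81, 82, 83, 84}}.
int(A) = ⋃ {U ∈ τ : U ⊆ A}. Opens contained in A: ∅.
Taking the union of these: int(A) = ∅.
cl(A) = ⋂ {C closed : A ⊆ C}. Closed sets containing A: {81, 82, 83, 84}.
Intersecting these: cl(A) = {81, 82, 83, 84}.
∂A = cl(A) ∖ int(A) = {81, 82, 83, 84} ∖ ∅ = {81, 82, 83, 84}.


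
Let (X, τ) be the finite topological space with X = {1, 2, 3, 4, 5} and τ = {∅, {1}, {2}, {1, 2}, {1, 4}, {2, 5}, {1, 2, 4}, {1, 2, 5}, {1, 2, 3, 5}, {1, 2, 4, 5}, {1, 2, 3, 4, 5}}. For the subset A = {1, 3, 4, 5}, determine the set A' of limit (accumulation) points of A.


A' = {3, 4}

For each x ∈ X, list the open sets U ∈ τ with x ∈ U, then check whether U ∩ (A ∖ {x}) ≠ ∅ for every such U.
  x = 1: open {1} ∋ x has {1} ∩ (A ∖ {1}) = ∅, so x is NOT a limit point.
  x = 2: open {2} ∋ x has {2} ∩ (A ∖ {2}) = ∅, so x is NOT a limit point.
  x = 3: opens ∋ x are {1, 2, 3, 5}, {1, 2, 3, 4, 5}; each meets A ∖ {3}, so x IS a limit point.
  x = 4: opens ∋ x are {1, 4}, {1, 2, 4}, {1, 2, 4, 5}, {1, 2, 3, 4, 5}; each meets A ∖ {4}, so x IS a limit point.
  x = 5: open {2, 5} ∋ x has {2, 5} ∩ (A ∖ {5}) = ∅, so x is NOT a limit point.
Collecting: A' = {3, 4}.


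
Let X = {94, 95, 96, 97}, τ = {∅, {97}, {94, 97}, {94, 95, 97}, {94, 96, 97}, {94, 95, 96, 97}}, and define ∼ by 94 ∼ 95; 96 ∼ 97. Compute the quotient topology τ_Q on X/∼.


X/∼ = {[94=95], [96=97]}; |τ_Q| = 2.

Equivalence classes: [94=95], [96=97].
Quotient map π: X → X/∼ sends 94 ↦ [94=95], 95 ↦ [94=95], 96 ↦ [96=97], 97 ↦ [96=97].
For each subset V ⊆ X/∼, compute π^{-1}(V) ⊆ X and check whether π^{-1}(V) ∈ τ. V is open in τ_Q iff π^{-1}(V) ∈ τ.
  V = {}: π^{-1}(V) = ∅ ∈ τ ✓.
  V = {[94=95]}: π^{-1}(V) = {94, 95} ∉ τ ✗.
  V = {[96=97]}: π^{-1}(V) = {96, 97} ∉ τ ✗.
  V = {[94=95], [96=97]}: π^{-1}(V) = {94, 95, 96, 97} ∈ τ ✓.
Open sets in the quotient: τ_Q = {{}, {[94=95], [96=97]}} (2 elements).


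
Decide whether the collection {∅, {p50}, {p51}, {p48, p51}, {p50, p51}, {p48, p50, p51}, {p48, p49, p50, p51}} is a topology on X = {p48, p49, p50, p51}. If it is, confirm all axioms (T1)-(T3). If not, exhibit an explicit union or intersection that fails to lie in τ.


τ IS a topology on X.

Axiom (T1): ∅ ∈ τ? Yes; X ∈ τ? Yes.
Axiom (T2/T3): check pairwise unions and intersections of members of τ.
All pairwise intersections and unions checked — each lies in τ. Therefore τ satisfies (T1), (T2), (T3): it IS a topology on X.


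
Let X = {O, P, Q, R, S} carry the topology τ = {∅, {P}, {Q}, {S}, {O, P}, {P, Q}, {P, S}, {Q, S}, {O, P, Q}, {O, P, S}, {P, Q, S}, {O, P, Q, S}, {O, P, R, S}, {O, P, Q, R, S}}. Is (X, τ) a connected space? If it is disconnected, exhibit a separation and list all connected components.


(X, τ) is disconnected; components = [{Q}, {O, P, R, S}].

Find clopen sets (U ∈ τ with X ∖ U ∈ τ):
  U = ∅, X ∖ U = {O, P, Q, R, S} — both open, so U is clopen.
  U = {Q}, X ∖ U = {O, P, R, S} — both open, so U is clopen.
  U = {O, P, R, S}, X ∖ U = {Q} — both open, so U is clopen.
  U = {O, P, Q, R, S}, X ∖ U = ∅ — both open, so U is clopen.
Nontrivial clopen(s) exist: e.g. {O, P, R, S}. So (X, τ) is disconnected.
Compute connected components by grouping points that agree on all clopens:
  component: {Q}
  component: {O, P, R, S}


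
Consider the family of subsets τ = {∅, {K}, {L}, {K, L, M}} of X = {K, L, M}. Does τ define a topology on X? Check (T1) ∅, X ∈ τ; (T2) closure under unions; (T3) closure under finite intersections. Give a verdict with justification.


τ is NOT a topology on X.

Axiom (T1): ∅ ∈ τ? Yes; X ∈ τ? Yes.
Axiom (T2/T3): check pairwise unions and intersections of members of τ.
Counterexample for (T2): {K} ∪ {L} = {K, L} ∉ τ. Therefore τ is NOT a topology.


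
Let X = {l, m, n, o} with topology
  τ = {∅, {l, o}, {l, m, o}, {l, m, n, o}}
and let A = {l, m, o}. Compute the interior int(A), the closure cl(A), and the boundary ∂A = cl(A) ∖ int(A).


int(A) = {l, m, o}, cl(A) = {l, m, n, o}, ∂A = {n}.

Closed sets in (X, τ) are complements of opens:
  closed(X, τ) = {∅, {n}, {m, n}, {l, m, n, o}}.
int(A) = ⋃ {U ∈ τ : U ⊆ A}. Opens contained in A: ∅, {l, o}, {l, m, o}.
Taking the union of these: int(A) = {l, m, o}.
cl(A) = ⋂ {C closed : A ⊆ C}. Closed sets containing A: {l, m, n, o}.
Intersecting these: cl(A) = {l, m, n, o}.
∂A = cl(A) ∖ int(A) = {l, m, n, o} ∖ {l, m, o} = {n}.


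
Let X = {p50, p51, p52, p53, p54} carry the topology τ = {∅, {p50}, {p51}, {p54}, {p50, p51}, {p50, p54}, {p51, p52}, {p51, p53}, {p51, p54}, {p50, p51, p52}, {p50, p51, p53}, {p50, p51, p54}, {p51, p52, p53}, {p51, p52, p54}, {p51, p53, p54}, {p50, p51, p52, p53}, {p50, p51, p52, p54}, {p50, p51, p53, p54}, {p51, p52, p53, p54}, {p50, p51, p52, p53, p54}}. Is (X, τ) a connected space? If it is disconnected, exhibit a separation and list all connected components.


(X, τ) is disconnected; components = [{p50}, {p54}, {p51, p52, p53}].

Find clopen sets (U ∈ τ with X ∖ U ∈ τ):
  U = ∅, X ∖ U = {p50, p51, p52, p53, p54} — both open, so U is clopen.
  U = {p50}, X ∖ U = {p51, p52, p53, p54} — both open, so U is clopen.
  U = {p54}, X ∖ U = {p50, p51, p52, p53} — both open, so U is clopen.
  U = {p50, p54}, X ∖ U = {p51, p52, p53} — both open, so U is clopen.
  U = {p51, p52, p53}, X ∖ U = {p50, p54} — both open, so U is clopen.
  U = {p50, p51, p52, p53}, X ∖ U = {p54} — both open, so U is clopen.
  U = {p51, p52, p53, p54}, X ∖ U = {p50} — both open, so U is clopen.
  U = {p50, p51, p52, p53, p54}, X ∖ U = ∅ — both open, so U is clopen.
Nontrivial clopen(s) exist: e.g. {p51, p52, p53}. So (X, τ) is disconnected.
Compute connected components by grouping points that agree on all clopens:
  component: {p50}
  component: {p54}
  component: {p51, p52, p53}


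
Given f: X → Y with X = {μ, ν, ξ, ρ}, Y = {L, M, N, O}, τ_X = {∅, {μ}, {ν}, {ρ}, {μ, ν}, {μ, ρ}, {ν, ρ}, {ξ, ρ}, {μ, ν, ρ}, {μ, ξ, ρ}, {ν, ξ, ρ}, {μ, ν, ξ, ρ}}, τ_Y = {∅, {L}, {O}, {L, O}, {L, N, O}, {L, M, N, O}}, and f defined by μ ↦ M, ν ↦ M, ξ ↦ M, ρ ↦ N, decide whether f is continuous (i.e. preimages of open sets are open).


f IS continuous.

Compute f^{-1}(U) for each U ∈ τ_Y:
  U = ∅: f^{-1}(U) = ∅ ∈ τ_X ✓.
  U = {L}: f^{-1}(U) = ∅ ∈ τ_X ✓.
  U = {O}: f^{-1}(U) = ∅ ∈ τ_X ✓.
  U = {L, O}: f^{-1}(U) = ∅ ∈ τ_X ✓.
  U = {L, N, O}: f^{-1}(U) = {ρ} ∈ τ_X ✓.
  U = {L, M, N, O}: f^{-1}(U) = {μ, ν, ξ, ρ} ∈ τ_X ✓.
Every preimage lies in τ_X, so f IS continuous.


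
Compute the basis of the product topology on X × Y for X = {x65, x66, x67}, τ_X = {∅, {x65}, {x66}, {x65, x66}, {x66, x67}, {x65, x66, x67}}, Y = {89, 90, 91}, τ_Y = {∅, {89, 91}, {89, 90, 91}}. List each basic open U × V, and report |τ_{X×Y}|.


Basis B = {∅ × ∅, {x65} × {89, 91}, {x66} × {89, 91}, {x65} × {89, 90, 91}, {x66} × {89, 90, 91}, {x65, x66} × {89, 91}, {x66, x67} × {89, 91}, {x65, x66} × {89, 90, 91}, {x65, x66, x67} × {89, 91}, {x66, x67} × {89, 90, 91}, {x65, x66, x67} × {89, 90, 91}}; |τ_{X×Y}| = 18.

Enumerate products U × V with U ∈ τ_X, V ∈ τ_Y (deduplicated):
  ∅ × ∅ = {} (∅)
  {x65} × {89, 91} = {(x65,89), (x65,91)}
  {x66} × {89, 91} = {(x66,89), (x66,91)}
  {x65} × {89, 90, 91} = {(x65,89), (x65,90), (x65,91)}
  {x66} × {89, 90, 91} = {(x66,89), (x66,90), (x66,91)}
  {x65, x66} × {89, 91} = {(x65,89), (x65,91), (x66,89), (x66,91)}
  {x66, x67} × {89, 91} = {(x66,89), (x66,91), (x67,89), (x67,91)}
  {x65, x66} × {89, 90, 91} = {(x65,89), (x65,90), (x65,91), (x66,89), (x66,90), (x66,91)}
  {x65, x66, x67} × {89, 91} = {(x65,89), (x65,91), (x66,89), (x66,91), (x67,89), (x67,91)}
  {x66, x67} × {89, 90, 91} = {(x66,89), (x66,90), (x66,91), (x67,89), (x67,90), (x67,91)}
  {x65, x66, x67} × {89, 90, 91} = {(x65,89), (x65,90), (x65,91), (x66,89), (x66,90), (x66,91), (x67,89), (x67,90), (x67,91)}
These 11 distinct sets form the basis B.
Close under arbitrary unions to get τ_{X×Y}; counting gives |τ_{X×Y}| = 18.


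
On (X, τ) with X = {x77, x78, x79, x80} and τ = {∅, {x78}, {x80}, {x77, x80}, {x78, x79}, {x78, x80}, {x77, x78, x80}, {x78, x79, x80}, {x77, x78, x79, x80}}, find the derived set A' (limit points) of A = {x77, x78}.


A' = {x79}

For each x ∈ X, list the open sets U ∈ τ with x ∈ U, then check whether U ∩ (A ∖ {x}) ≠ ∅ for every such U.
  x = x77: open {x77, x80} ∋ x has {x77, x80} ∩ (A ∖ {x77}) = ∅, so x is NOT a limit point.
  x = x78: open {x78} ∋ x has {x78} ∩ (A ∖ {x78}) = ∅, so x is NOT a limit point.
  x = x79: opens ∋ x are {x78, x79}, {x78, x79, x80}, {x77, x78, x79, x80}; each meets A ∖ {x79}, so x IS a limit point.
  x = x80: open {x80} ∋ x has {x80} ∩ (A ∖ {x80}) = ∅, so x is NOT a limit point.
Collecting: A' = {x79}.


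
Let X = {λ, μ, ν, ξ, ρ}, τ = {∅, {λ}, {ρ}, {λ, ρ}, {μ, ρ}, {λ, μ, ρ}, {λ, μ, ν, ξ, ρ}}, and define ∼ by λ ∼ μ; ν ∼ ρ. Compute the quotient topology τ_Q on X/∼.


X/∼ = {[λ=μ], [ν=ρ], [ξ]}; |τ_Q| = 2.

Equivalence classes: [λ=μ], [ν=ρ], [ξ].
Quotient map π: X → X/∼ sends λ ↦ [λ=μ], μ ↦ [λ=μ], ν ↦ [ν=ρ], ξ ↦ [ξ], ρ ↦ [ν=ρ].
For each subset V ⊆ X/∼, compute π^{-1}(V) ⊆ X and check whether π^{-1}(V) ∈ τ. V is open in τ_Q iff π^{-1}(V) ∈ τ.
  V = {}: π^{-1}(V) = ∅ ∈ τ ✓.
  V = {[λ=μ]}: π^{-1}(V) = {λ, μ} ∉ τ ✗.
  V = {[ν=ρ]}: π^{-1}(V) = {ν, ρ} ∉ τ ✗.
  V = {[λ=μ], [ν=ρ]}: π^{-1}(V) = {λ, μ, ν, ρ} ∉ τ ✗.
  V = {[ξ]}: π^{-1}(V) = {ξ} ∉ τ ✗.
  V = {[λ=μ], [ξ]}: π^{-1}(V) = {λ, μ, ξ} ∉ τ ✗.
  V = {[ν=ρ], [ξ]}: π^{-1}(V) = {ν, ξ, ρ} ∉ τ ✗.
  V = {[λ=μ], [ν=ρ], [ξ]}: π^{-1}(V) = {λ, μ, ν, ξ, ρ} ∈ τ ✓.
Open sets in the quotient: τ_Q = {{}, {[λ=μ], [ν=ρ], [ξ]}} (2 elements).


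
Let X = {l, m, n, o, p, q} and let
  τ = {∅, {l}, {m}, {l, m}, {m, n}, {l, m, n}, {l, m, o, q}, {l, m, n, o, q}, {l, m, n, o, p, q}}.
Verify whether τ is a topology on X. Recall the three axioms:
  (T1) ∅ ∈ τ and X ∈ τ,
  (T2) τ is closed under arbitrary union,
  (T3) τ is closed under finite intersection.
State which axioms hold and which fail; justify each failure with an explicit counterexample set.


τ IS a topology on X.

Axiom (T1): ∅ ∈ τ? Yes; X ∈ τ? Yes.
Axiom (T2/T3): check pairwise unions and intersections of members of τ.
All pairwise intersections and unions checked — each lies in τ. Therefore τ satisfies (T1), (T2), (T3): it IS a topology on X.


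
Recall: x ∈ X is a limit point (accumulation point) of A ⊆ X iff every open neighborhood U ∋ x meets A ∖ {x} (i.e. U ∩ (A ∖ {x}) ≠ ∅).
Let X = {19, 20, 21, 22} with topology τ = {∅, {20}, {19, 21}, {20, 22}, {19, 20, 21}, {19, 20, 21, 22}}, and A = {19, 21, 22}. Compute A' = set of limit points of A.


A' = {19, 21}

For each x ∈ X, list the open sets U ∈ τ with x ∈ U, then check whether U ∩ (A ∖ {x}) ≠ ∅ for every such U.
  x = 19: opens ∋ x are {19, 21}, {19, 20, 21}, {19, 20, 21, 22}; each meets A ∖ {19}, so x IS a limit point.
  x = 20: open {20} ∋ x has {20} ∩ (A ∖ {20}) = ∅, so x is NOT a limit point.
  x = 21: opens ∋ x are {19, 21}, {19, 20, 21}, {19, 20, 21, 22}; each meets A ∖ {21}, so x IS a limit point.
  x = 22: open {20, 22} ∋ x has {20, 22} ∩ (A ∖ {22}) = ∅, so x is NOT a limit point.
Collecting: A' = {19, 21}.


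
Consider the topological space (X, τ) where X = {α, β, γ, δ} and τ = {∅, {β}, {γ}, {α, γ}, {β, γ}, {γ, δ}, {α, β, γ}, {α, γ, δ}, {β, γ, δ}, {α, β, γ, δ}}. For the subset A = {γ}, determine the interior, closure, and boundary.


int(A) = {γ}, cl(A) = {α, γ, δ}, ∂A = {α, δ}.

Closed sets in (X, τ) are complements of opens:
  closed(X, τ) = {∅, {α}, {β}, {δ}, {α, β}, {α, δ}, {β, δ}, {α, β, δ}, {α, γ, δ}, {α, β, γ, δ}}.
int(A) = ⋃ {U ∈ τ : U ⊆ A}. Opens contained in A: ∅, {γ}.
Taking the union of these: int(A) = {γ}.
cl(A) = ⋂ {C closed : A ⊆ C}. Closed sets containing A: {α, γ, δ}, {α, β, γ, δ}.
Intersecting these: cl(A) = {α, γ, δ}.
∂A = cl(A) ∖ int(A) = {α, γ, δ} ∖ {γ} = {α, δ}.


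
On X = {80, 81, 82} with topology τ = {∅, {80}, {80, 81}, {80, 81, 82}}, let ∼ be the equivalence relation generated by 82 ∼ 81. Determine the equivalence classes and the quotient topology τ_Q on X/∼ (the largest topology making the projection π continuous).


X/∼ = {[80], [81=82]}; |τ_Q| = 3.

Equivalence classes: [80], [81=82].
Quotient map π: X → X/∼ sends 80 ↦ [80], 81 ↦ [81=82], 82 ↦ [81=82].
For each subset V ⊆ X/∼, compute π^{-1}(V) ⊆ X and check whether π^{-1}(V) ∈ τ. V is open in τ_Q iff π^{-1}(V) ∈ τ.
  V = {}: π^{-1}(V) = ∅ ∈ τ ✓.
  V = {[80]}: π^{-1}(V) = {80} ∈ τ ✓.
  V = {[81=82]}: π^{-1}(V) = {81, 82} ∉ τ ✗.
  V = {[80], [81=82]}: π^{-1}(V) = {80, 81, 82} ∈ τ ✓.
Open sets in the quotient: τ_Q = {{}, {[80]}, {[80], [81=82]}} (3 elements).


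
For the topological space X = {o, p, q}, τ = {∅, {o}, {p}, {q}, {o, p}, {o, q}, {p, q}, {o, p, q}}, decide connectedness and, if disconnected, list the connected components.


(X, τ) is disconnected; components = [{o}, {p}, {q}].

Find clopen sets (U ∈ τ with X ∖ U ∈ τ):
  U = ∅, X ∖ U = {o, p, q} — both open, so U is clopen.
  U = {o}, X ∖ U = {p, q} — both open, so U is clopen.
  U = {p}, X ∖ U = {o, q} — both open, so U is clopen.
  U = {q}, X ∖ U = {o, p} — both open, so U is clopen.
  U = {o, p}, X ∖ U = {q} — both open, so U is clopen.
  U = {o, q}, X ∖ U = {p} — both open, so U is clopen.
  U = {p, q}, X ∖ U = {o} — both open, so U is clopen.
  U = {o, p, q}, X ∖ U = ∅ — both open, so U is clopen.
Nontrivial clopen(s) exist: e.g. {q}. So (X, τ) is disconnected.
Compute connected components by grouping points that agree on all clopens:
  component: {o}
  component: {p}
  component: {q}


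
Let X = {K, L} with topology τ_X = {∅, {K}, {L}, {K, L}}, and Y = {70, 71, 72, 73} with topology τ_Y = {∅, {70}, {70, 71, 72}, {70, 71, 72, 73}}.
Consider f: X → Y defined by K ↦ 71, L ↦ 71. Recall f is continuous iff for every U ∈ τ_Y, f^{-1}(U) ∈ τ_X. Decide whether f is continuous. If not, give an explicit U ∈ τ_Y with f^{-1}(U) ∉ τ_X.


f IS continuous.

Compute f^{-1}(U) for each U ∈ τ_Y:
  U = ∅: f^{-1}(U) = ∅ ∈ τ_X ✓.
  U = {70}: f^{-1}(U) = ∅ ∈ τ_X ✓.
  U = {70, 71, 72}: f^{-1}(U) = {K, L} ∈ τ_X ✓.
  U = {70, 71, 72, 73}: f^{-1}(U) = {K, L} ∈ τ_X ✓.
Every preimage lies in τ_X, so f IS continuous.


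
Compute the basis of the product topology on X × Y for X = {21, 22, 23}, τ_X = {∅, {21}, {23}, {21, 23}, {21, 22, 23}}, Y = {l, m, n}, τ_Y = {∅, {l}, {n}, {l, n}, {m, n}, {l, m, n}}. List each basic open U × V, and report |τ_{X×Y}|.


Basis B = {∅ × ∅, {21} × {l}, {21} × {n}, {23} × {l}, {23} × {n}, {21} × {l, n}, {21, 23} × {l}, {21} × {m, n}, {21, 23} × {n}, {23} × {l, n}, {23} × {m, n}, {21} × {l, m, n}, {21, 22, 23} × {l}, {21, 22, 23} × {n}, {23} × {l, m, n}, {21, 23} × {l, n}, {21, 23} × {m, n}, {21, 23} × {l, m, n}, {21, 22, 23} × {l, n}, {21, 22, 23} × {m, n}, {21, 22, 23} × {l, m, n}}; |τ_{X×Y}| = 70.

Enumerate products U × V with U ∈ τ_X, V ∈ τ_Y (deduplicated):
  ∅ × ∅ = {} (∅)
  {21} × {l} = {(21,l)}
  {21} × {n} = {(21,n)}
  {23} × {l} = {(23,l)}
  {23} × {n} = {(23,n)}
  {21} × {l, n} = {(21,l), (21,n)}
  {21, 23} × {l} = {(21,l), (23,l)}
  {21} × {m, n} = {(21,m), (21,n)}
  {21, 23} × {n} = {(21,n), (23,n)}
  {23} × {l, n} = {(23,l), (23,n)}
  {23} × {m, n} = {(23,m), (23,n)}
  {21} × {l, m, n} = {(21,l), (21,m), (21,n)}
  {21, 22, 23} × {l} = {(21,l), (22,l), (23,l)}
  {21, 22, 23} × {n} = {(21,n), (22,n), (23,n)}
  {23} × {l, m, n} = {(23,l), (23,m), (23,n)}
  {21, 23} × {l, n} = {(21,l), (21,n), (23,l), (23,n)}
  {21, 23} × {m, n} = {(21,m), (21,n), (23,m), (23,n)}
  {21, 23} × {l, m, n} = {(21,l), (21,m), (21,n), (23,l), (23,m), (23,n)}
  {21, 22, 23} × {l, n} = {(21,l), (21,n), (22,l), (22,n), (23,l), (23,n)}
  {21, 22, 23} × {m, n} = {(21,m), (21,n), (22,m), (22,n), (23,m), (23,n)}
  {21, 22, 23} × {l, m, n} = {(21,l), (21,m), (21,n), (22,l), (22,m), (22,n), (23,l), (23,m), (23,n)}
These 21 distinct sets form the basis B.
Close under arbitrary unions to get τ_{X×Y}; counting gives |τ_{X×Y}| = 70.
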